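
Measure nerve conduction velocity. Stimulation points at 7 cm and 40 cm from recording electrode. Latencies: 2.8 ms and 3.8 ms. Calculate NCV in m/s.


Distance = (40 - 7) / 100 = 0.33 m
dt = (3.8 - 2.8) / 1000 = 0.001 s
NCV = dist / dt = 330 m/s


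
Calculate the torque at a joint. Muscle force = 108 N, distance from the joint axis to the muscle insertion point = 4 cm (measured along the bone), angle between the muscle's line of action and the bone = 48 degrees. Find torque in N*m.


Torque = F * d * sin(theta)   (moment arm = d*sin(theta))
d = 4 cm = 0.04 m
Torque = 108 * 0.04 * sin(48)
Torque = 3.21 N*m


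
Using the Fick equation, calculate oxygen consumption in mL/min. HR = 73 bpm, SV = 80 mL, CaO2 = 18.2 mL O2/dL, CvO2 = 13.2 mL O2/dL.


CO = HR*SV = 73*80/1000 = 5.84 L/min
a-v O2 diff = 18.2 - 13.2 = 5 mL/dL
VO2 = CO * (CaO2-CvO2) * 10 dL/L
VO2 = 5.84 * 5 * 10
VO2 = 292 mL/min


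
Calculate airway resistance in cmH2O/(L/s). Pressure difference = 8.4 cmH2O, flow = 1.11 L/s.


R = dP / flow
R = 8.4 / 1.11
R = 7.568 cmH2O/(L/s)


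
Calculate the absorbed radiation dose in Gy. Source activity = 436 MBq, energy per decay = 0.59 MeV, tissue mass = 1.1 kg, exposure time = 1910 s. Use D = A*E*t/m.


A = 436 MBq = 4.3600e+08 Bq
E = 0.59 MeV = 9.4518e-14 J
D = A*E*t/m = 4.3600e+08*9.4518e-14*1910/1.1
D = 0.07156 Gy


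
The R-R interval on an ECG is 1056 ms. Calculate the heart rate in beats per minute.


HR = 60 / RR_interval(s)
RR = 1056 ms = 1.056 s
HR = 60 / 1.056 = 56.82 bpm


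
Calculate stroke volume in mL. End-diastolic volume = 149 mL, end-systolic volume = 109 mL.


SV = EDV - ESV
SV = 149 - 109
SV = 40 mL


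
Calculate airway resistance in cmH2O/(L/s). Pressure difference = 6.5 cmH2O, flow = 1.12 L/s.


R = dP / flow
R = 6.5 / 1.12
R = 5.804 cmH2O/(L/s)


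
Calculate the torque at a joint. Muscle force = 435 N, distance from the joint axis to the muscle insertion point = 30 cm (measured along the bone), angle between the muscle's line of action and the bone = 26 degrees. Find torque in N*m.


Torque = F * d * sin(theta)   (moment arm = d*sin(theta))
d = 30 cm = 0.3 m
Torque = 435 * 0.3 * sin(26)
Torque = 57.21 N*m


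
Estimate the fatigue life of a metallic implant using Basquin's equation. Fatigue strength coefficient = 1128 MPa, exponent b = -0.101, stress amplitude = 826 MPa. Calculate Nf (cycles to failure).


sigma_a = sigma_f' * (2Nf)^b
2Nf = (sigma_a/sigma_f')^(1/b)
2Nf = (826/1128)^(1/-0.101)
2Nf = 21.872157
Nf = 10.94


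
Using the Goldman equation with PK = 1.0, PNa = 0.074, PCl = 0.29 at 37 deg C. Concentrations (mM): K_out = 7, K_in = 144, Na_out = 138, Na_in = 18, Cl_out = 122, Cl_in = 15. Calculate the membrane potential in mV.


Vm = (RT/F)*ln((PK*Ko + PNa*Nao + PCl*Cli)/(PK*Ki + PNa*Nai + PCl*Clo))
Numer = 21.562, Denom = 180.712
Vm = -56.82 mV


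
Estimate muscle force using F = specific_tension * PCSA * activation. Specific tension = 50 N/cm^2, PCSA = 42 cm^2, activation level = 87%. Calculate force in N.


F = sigma * PCSA * activation
F = 50 * 42 * 0.87
F = 1827 N


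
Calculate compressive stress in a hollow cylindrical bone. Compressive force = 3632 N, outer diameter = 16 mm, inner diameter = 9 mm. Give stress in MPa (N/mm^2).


A = pi*(r_o^2 - r_i^2)
r_o = 8 mm, r_i = 4.5 mm
A = 137.445 mm^2
sigma = F/A = 3632 / 137.445
sigma = 26.43 MPa


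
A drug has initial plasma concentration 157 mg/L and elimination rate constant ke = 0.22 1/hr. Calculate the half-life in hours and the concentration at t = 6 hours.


t_half = ln(2) / ke = 0.693147 / 0.22 = 3.151 hr
C(t) = C0 * exp(-ke*t) = 157 * exp(-0.22*6)
C(6) = 41.94 mg/L


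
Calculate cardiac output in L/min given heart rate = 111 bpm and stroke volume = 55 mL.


CO = HR * SV
CO = 111 * 55 / 1000
CO = 6.105 L/min


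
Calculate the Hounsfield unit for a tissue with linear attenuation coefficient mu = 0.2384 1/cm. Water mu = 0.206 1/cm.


HU = ((mu_tissue - mu_water) / mu_water) * 1000
HU = ((0.2384 - 0.206) / 0.206) * 1000
HU = 157.3


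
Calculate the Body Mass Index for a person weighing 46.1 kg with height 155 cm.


BMI = weight / height^2
height = 155 cm = 1.55 m
BMI = 46.1 / 1.55^2
BMI = 19.19 kg/m^2


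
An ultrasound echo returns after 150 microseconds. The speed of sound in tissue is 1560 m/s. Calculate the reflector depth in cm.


depth = c * t / 2
t = 150 us = 1.5000e-04 s
depth = 1560 * 1.5000e-04 / 2
depth = 0.117 m = 11.7 cm


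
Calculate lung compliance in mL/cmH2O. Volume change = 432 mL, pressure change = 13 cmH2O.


C = dV / dP
C = 432 / 13
C = 33.23 mL/cmH2O


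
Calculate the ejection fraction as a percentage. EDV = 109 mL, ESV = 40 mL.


SV = EDV - ESV = 109 - 40 = 69 mL
EF = SV/EDV * 100 = 69/109 * 100
EF = 63.3%


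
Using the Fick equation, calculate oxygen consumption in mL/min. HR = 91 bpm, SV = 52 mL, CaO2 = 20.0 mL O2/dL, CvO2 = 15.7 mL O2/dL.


CO = HR*SV = 91*52/1000 = 4.732 L/min
a-v O2 diff = 20.0 - 15.7 = 4.3 mL/dL
VO2 = CO * (CaO2-CvO2) * 10 dL/L
VO2 = 4.732 * 4.3 * 10
VO2 = 203.5 mL/min


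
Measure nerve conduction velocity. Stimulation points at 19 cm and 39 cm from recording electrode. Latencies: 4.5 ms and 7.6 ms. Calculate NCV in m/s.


Distance = (39 - 19) / 100 = 0.2 m
dt = (7.6 - 4.5) / 1000 = 0.0031 s
NCV = dist / dt = 64.52 m/s


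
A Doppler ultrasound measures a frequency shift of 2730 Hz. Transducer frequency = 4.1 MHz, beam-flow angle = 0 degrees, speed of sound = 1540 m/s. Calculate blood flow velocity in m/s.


v = fd * c / (2 * f0 * cos(theta))
v = 2730 * 1540 / (2 * 4.1000e+06 * cos(0))
v = 0.5127 m/s


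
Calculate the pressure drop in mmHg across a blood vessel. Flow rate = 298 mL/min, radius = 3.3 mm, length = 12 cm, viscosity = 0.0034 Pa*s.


dP = 8*mu*L*Q / (pi*r^4)
Q = 298 mL/min = 4.96667e-06 m^3/s
dP = 43.5121 Pa = 43.5121 / 133.322 mmHg = 0.3264 mmHg


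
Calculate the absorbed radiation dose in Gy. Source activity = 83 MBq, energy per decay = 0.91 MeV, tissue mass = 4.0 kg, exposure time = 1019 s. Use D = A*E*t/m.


A = 83 MBq = 8.3000e+07 Bq
E = 0.91 MeV = 1.45782e-13 J
D = A*E*t/m = 8.3000e+07*1.45782e-13*1019/4.0
D = 0.003082 Gy


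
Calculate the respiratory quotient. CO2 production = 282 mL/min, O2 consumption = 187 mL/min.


RQ = VCO2 / VO2
RQ = 282 / 187
RQ = 1.508


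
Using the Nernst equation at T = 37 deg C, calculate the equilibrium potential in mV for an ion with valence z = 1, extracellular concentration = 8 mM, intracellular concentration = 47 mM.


E = (RT/(zF)) * ln(C_out/C_in)
T = 37 + 273.15 = 310.15 K
E = (8.314 * 310.15 / (1 * 96485)) * ln(8/47)
E = -47.32 mV


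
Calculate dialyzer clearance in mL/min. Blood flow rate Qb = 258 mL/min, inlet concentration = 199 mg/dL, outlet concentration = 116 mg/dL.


K = Qb * (Cb_in - Cb_out) / Cb_in
K = 258 * (199 - 116) / 199
K = 107.6 mL/min


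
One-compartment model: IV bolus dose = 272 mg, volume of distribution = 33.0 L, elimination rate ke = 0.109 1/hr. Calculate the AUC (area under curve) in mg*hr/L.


C0 = Dose/Vd = 272/33.0 = 8.24242 mg/L
AUC = C0/ke = 8.24242/0.109
AUC = 75.62 mg*hr/L


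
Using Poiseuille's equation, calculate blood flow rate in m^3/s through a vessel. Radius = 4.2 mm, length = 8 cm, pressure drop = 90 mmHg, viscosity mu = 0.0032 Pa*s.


Q = pi*r^4*dP / (8*mu*L)
r = 0.0042 m, L = 0.08 m
dP = 90 mmHg = 11998.98 Pa
Q = 0.005727 m^3/s


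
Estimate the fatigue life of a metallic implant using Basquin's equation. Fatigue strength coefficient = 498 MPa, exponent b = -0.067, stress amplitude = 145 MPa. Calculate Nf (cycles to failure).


sigma_a = sigma_f' * (2Nf)^b
2Nf = (sigma_a/sigma_f')^(1/b)
2Nf = (145/498)^(1/-0.067)
2Nf = 99524603
Nf = 4.9762e+07


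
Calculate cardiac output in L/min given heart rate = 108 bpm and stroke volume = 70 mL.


CO = HR * SV
CO = 108 * 70 / 1000
CO = 7.56 L/min


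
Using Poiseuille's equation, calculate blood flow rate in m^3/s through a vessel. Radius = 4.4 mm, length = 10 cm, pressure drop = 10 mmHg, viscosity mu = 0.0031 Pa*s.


Q = pi*r^4*dP / (8*mu*L)
r = 0.0044 m, L = 0.1 m
dP = 10 mmHg = 1333.22 Pa
Q = 6.3301e-04 m^3/s


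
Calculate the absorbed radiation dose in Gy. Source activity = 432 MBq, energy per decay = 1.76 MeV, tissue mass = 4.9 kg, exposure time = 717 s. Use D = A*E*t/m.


A = 432 MBq = 4.3200e+08 Bq
E = 1.76 MeV = 2.81952e-13 J
D = A*E*t/m = 4.3200e+08*2.81952e-13*717/4.9
D = 0.01782 Gy


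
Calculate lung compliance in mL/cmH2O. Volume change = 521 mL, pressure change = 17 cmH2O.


C = dV / dP
C = 521 / 17
C = 30.65 mL/cmH2O


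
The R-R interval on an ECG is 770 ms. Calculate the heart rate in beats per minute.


HR = 60 / RR_interval(s)
RR = 770 ms = 0.77 s
HR = 60 / 0.77 = 77.92 bpm


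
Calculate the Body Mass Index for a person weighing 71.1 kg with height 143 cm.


BMI = weight / height^2
height = 143 cm = 1.43 m
BMI = 71.1 / 1.43^2
BMI = 34.77 kg/m^2


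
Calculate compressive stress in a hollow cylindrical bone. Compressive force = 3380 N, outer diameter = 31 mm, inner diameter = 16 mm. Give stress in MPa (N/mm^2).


A = pi*(r_o^2 - r_i^2)
r_o = 15.5 mm, r_i = 8 mm
A = 553.706 mm^2
sigma = F/A = 3380 / 553.706
sigma = 6.104 MPa


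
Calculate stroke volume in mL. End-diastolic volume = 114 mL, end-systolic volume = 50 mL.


SV = EDV - ESV
SV = 114 - 50
SV = 64 mL


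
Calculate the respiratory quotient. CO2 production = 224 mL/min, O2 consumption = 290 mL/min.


RQ = VCO2 / VO2
RQ = 224 / 290
RQ = 0.7724


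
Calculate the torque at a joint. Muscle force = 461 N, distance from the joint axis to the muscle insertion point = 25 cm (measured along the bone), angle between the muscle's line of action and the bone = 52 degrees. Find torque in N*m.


Torque = F * d * sin(theta)   (moment arm = d*sin(theta))
d = 25 cm = 0.25 m
Torque = 461 * 0.25 * sin(52)
Torque = 90.82 N*m


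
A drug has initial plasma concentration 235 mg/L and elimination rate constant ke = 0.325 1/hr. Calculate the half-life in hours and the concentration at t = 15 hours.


t_half = ln(2) / ke = 0.693147 / 0.325 = 2.133 hr
C(t) = C0 * exp(-ke*t) = 235 * exp(-0.325*15)
C(15) = 1.794 mg/L


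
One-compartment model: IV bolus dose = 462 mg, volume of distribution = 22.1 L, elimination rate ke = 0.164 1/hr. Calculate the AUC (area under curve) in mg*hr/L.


C0 = Dose/Vd = 462/22.1 = 20.905 mg/L
AUC = C0/ke = 20.905/0.164
AUC = 127.5 mg*hr/L


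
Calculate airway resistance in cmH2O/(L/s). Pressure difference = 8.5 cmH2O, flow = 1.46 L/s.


R = dP / flow
R = 8.5 / 1.46
R = 5.822 cmH2O/(L/s)


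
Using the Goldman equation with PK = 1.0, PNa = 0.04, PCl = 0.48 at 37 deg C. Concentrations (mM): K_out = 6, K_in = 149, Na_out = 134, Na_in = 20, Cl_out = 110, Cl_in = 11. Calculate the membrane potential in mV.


Vm = (RT/F)*ln((PK*Ko + PNa*Nao + PCl*Cli)/(PK*Ki + PNa*Nai + PCl*Clo))
Numer = 16.64, Denom = 202.6
Vm = -66.8 mV


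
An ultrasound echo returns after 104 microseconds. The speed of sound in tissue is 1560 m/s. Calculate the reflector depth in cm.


depth = c * t / 2
t = 104 us = 1.0400e-04 s
depth = 1560 * 1.0400e-04 / 2
depth = 0.08112 m = 8.112 cm


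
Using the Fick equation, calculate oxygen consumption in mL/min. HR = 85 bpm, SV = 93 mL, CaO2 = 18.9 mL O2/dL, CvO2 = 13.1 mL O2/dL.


CO = HR*SV = 85*93/1000 = 7.905 L/min
a-v O2 diff = 18.9 - 13.1 = 5.8 mL/dL
VO2 = CO * (CaO2-CvO2) * 10 dL/L
VO2 = 7.905 * 5.8 * 10
VO2 = 458.5 mL/min


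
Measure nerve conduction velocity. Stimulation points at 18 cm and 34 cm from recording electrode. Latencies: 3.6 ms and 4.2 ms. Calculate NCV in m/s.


Distance = (34 - 18) / 100 = 0.16 m
dt = (4.2 - 3.6) / 1000 = 6.0000e-04 s
NCV = dist / dt = 266.7 m/s


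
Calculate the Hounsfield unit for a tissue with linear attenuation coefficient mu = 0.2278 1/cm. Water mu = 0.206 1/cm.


HU = ((mu_tissue - mu_water) / mu_water) * 1000
HU = ((0.2278 - 0.206) / 0.206) * 1000
HU = 105.8


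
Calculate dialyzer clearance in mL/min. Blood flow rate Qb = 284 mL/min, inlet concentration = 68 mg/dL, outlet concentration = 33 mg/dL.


K = Qb * (Cb_in - Cb_out) / Cb_in
K = 284 * (68 - 33) / 68
K = 146.2 mL/min


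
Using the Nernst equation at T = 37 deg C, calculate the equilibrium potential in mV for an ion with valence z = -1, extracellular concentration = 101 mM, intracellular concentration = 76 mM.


E = (RT/(zF)) * ln(C_out/C_in)
T = 37 + 273.15 = 310.15 K
E = (8.314 * 310.15 / (-1 * 96485)) * ln(101/76)
E = -7.6 mV


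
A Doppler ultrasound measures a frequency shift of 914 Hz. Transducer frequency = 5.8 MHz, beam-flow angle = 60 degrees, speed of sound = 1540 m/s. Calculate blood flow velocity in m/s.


v = fd * c / (2 * f0 * cos(theta))
v = 914 * 1540 / (2 * 5.8000e+06 * cos(60))
v = 0.2427 m/s


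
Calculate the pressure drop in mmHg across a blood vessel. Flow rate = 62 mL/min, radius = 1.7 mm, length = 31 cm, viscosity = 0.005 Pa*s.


dP = 8*mu*L*Q / (pi*r^4)
Q = 62 mL/min = 1.03333e-06 m^3/s
dP = 488.332 Pa = 488.332 / 133.322 mmHg = 3.663 mmHg


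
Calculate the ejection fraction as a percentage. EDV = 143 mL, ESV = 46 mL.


SV = EDV - ESV = 143 - 46 = 97 mL
EF = SV/EDV * 100 = 97/143 * 100
EF = 67.83%


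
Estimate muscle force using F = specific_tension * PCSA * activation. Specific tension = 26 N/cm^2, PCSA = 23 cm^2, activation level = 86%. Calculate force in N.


F = sigma * PCSA * activation
F = 26 * 23 * 0.86
F = 514.3 N


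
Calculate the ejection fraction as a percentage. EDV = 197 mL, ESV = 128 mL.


SV = EDV - ESV = 197 - 128 = 69 mL
EF = SV/EDV * 100 = 69/197 * 100
EF = 35.03%


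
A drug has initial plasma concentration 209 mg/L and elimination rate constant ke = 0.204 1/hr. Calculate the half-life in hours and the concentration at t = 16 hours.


t_half = ln(2) / ke = 0.693147 / 0.204 = 3.398 hr
C(t) = C0 * exp(-ke*t) = 209 * exp(-0.204*16)
C(16) = 7.991 mg/L


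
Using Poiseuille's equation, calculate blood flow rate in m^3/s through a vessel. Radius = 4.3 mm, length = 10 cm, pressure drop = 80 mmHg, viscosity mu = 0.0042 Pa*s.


Q = pi*r^4*dP / (8*mu*L)
r = 0.0043 m, L = 0.1 m
dP = 80 mmHg = 10665.76 Pa
Q = 0.003409 m^3/s


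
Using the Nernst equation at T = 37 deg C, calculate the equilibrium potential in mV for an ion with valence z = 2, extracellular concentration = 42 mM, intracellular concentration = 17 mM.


E = (RT/(zF)) * ln(C_out/C_in)
T = 37 + 273.15 = 310.15 K
E = (8.314 * 310.15 / (2 * 96485)) * ln(42/17)
E = 12.09 mV


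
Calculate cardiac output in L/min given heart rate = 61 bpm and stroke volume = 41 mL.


CO = HR * SV
CO = 61 * 41 / 1000
CO = 2.501 L/min


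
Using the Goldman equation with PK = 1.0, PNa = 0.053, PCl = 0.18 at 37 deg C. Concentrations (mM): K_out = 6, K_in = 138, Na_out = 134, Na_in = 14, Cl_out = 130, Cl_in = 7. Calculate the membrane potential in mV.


Vm = (RT/F)*ln((PK*Ko + PNa*Nao + PCl*Cli)/(PK*Ki + PNa*Nai + PCl*Clo))
Numer = 14.362, Denom = 162.142
Vm = -64.78 mV


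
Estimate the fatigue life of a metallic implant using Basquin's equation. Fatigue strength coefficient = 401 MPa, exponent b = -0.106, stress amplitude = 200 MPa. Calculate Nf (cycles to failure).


sigma_a = sigma_f' * (2Nf)^b
2Nf = (sigma_a/sigma_f')^(1/b)
2Nf = (200/401)^(1/-0.106)
2Nf = 708.16691
Nf = 354.1


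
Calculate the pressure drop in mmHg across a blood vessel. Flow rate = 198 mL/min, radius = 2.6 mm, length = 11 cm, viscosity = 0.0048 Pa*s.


dP = 8*mu*L*Q / (pi*r^4)
Q = 198 mL/min = 3.3e-06 m^3/s
dP = 97.0945 Pa = 97.0945 / 133.322 mmHg = 0.7283 mmHg


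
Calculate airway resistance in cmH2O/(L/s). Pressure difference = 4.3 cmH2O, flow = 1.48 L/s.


R = dP / flow
R = 4.3 / 1.48
R = 2.905 cmH2O/(L/s)


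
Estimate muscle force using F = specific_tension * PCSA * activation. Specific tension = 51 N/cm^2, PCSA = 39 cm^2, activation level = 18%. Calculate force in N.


F = sigma * PCSA * activation
F = 51 * 39 * 0.18
F = 358 N


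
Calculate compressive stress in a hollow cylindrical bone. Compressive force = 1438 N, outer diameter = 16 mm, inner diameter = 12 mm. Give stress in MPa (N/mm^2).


A = pi*(r_o^2 - r_i^2)
r_o = 8 mm, r_i = 6 mm
A = 87.9646 mm^2
sigma = F/A = 1438 / 87.9646
sigma = 16.35 MPa


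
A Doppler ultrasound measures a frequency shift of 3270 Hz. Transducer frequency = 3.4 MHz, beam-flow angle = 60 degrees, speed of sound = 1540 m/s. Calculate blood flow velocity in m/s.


v = fd * c / (2 * f0 * cos(theta))
v = 3270 * 1540 / (2 * 3.4000e+06 * cos(60))
v = 1.481 m/s


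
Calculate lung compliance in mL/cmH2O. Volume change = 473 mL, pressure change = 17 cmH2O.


C = dV / dP
C = 473 / 17
C = 27.82 mL/cmH2O


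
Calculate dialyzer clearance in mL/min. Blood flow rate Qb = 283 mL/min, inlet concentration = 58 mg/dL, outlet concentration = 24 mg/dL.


K = Qb * (Cb_in - Cb_out) / Cb_in
K = 283 * (58 - 24) / 58
K = 165.9 mL/min


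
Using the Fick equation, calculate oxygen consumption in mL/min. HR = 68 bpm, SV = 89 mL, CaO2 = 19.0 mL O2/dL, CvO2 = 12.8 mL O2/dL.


CO = HR*SV = 68*89/1000 = 6.052 L/min
a-v O2 diff = 19.0 - 12.8 = 6.2 mL/dL
VO2 = CO * (CaO2-CvO2) * 10 dL/L
VO2 = 6.052 * 6.2 * 10
VO2 = 375.2 mL/min


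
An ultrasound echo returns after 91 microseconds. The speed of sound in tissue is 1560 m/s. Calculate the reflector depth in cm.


depth = c * t / 2
t = 91 us = 9.1000e-05 s
depth = 1560 * 9.1000e-05 / 2
depth = 0.07098 m = 7.098 cm


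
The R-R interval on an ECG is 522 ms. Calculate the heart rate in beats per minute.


HR = 60 / RR_interval(s)
RR = 522 ms = 0.522 s
HR = 60 / 0.522 = 114.9 bpm


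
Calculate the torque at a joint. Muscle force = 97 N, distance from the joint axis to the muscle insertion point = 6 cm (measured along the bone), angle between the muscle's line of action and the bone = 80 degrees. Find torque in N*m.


Torque = F * d * sin(theta)   (moment arm = d*sin(theta))
d = 6 cm = 0.06 m
Torque = 97 * 0.06 * sin(80)
Torque = 5.732 N*m


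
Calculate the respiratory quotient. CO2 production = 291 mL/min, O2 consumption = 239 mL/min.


RQ = VCO2 / VO2
RQ = 291 / 239
RQ = 1.218


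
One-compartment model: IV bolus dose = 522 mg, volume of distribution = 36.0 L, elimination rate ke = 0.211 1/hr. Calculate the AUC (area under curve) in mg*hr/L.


C0 = Dose/Vd = 522/36.0 = 14.5 mg/L
AUC = C0/ke = 14.5/0.211
AUC = 68.72 mg*hr/L


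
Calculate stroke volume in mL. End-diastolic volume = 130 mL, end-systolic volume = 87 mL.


SV = EDV - ESV
SV = 130 - 87
SV = 43 mL


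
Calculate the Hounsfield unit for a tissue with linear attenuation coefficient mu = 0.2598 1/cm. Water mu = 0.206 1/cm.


HU = ((mu_tissue - mu_water) / mu_water) * 1000
HU = ((0.2598 - 0.206) / 0.206) * 1000
HU = 261.2


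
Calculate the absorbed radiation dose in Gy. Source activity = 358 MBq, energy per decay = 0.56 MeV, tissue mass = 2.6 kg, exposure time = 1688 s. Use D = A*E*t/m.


A = 358 MBq = 3.5800e+08 Bq
E = 0.56 MeV = 8.9712e-14 J
D = A*E*t/m = 3.5800e+08*8.9712e-14*1688/2.6
D = 0.02085 Gy


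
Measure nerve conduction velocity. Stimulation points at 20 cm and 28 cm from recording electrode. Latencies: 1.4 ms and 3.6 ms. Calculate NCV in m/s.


Distance = (28 - 20) / 100 = 0.08 m
dt = (3.6 - 1.4) / 1000 = 0.0022 s
NCV = dist / dt = 36.36 m/s


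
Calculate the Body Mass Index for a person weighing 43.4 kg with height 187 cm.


BMI = weight / height^2
height = 187 cm = 1.87 m
BMI = 43.4 / 1.87^2
BMI = 12.41 kg/m^2


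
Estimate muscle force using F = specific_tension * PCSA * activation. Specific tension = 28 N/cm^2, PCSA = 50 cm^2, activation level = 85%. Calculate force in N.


F = sigma * PCSA * activation
F = 28 * 50 * 0.85
F = 1190 N


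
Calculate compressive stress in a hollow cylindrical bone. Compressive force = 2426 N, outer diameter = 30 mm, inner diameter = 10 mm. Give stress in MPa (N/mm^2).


A = pi*(r_o^2 - r_i^2)
r_o = 15 mm, r_i = 5 mm
A = 628.319 mm^2
sigma = F/A = 2426 / 628.319
sigma = 3.861 MPa


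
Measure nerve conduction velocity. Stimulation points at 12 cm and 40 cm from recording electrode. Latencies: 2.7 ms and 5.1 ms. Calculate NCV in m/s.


Distance = (40 - 12) / 100 = 0.28 m
dt = (5.1 - 2.7) / 1000 = 0.0024 s
NCV = dist / dt = 116.7 m/s


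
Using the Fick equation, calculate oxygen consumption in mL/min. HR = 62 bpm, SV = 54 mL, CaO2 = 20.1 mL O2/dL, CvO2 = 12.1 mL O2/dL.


CO = HR*SV = 62*54/1000 = 3.348 L/min
a-v O2 diff = 20.1 - 12.1 = 8 mL/dL
VO2 = CO * (CaO2-CvO2) * 10 dL/L
VO2 = 3.348 * 8 * 10
VO2 = 267.8 mL/min


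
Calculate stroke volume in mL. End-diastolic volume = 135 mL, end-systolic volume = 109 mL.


SV = EDV - ESV
SV = 135 - 109
SV = 26 mL


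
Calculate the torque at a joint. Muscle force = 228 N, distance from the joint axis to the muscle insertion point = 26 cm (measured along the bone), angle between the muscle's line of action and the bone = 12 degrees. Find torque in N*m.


Torque = F * d * sin(theta)   (moment arm = d*sin(theta))
d = 26 cm = 0.26 m
Torque = 228 * 0.26 * sin(12)
Torque = 12.33 N*m


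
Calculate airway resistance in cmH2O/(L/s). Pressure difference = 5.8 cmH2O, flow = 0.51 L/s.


R = dP / flow
R = 5.8 / 0.51
R = 11.37 cmH2O/(L/s)


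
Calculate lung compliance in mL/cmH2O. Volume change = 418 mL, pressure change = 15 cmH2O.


C = dV / dP
C = 418 / 15
C = 27.87 mL/cmH2O


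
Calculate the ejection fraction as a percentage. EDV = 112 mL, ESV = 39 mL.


SV = EDV - ESV = 112 - 39 = 73 mL
EF = SV/EDV * 100 = 73/112 * 100
EF = 65.18%


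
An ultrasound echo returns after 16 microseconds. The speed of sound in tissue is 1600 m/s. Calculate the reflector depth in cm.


depth = c * t / 2
t = 16 us = 1.6000e-05 s
depth = 1600 * 1.6000e-05 / 2
depth = 0.0128 m = 1.28 cm


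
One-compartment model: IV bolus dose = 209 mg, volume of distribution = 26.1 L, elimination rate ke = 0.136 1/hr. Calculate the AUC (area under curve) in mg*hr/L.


C0 = Dose/Vd = 209/26.1 = 8.00766 mg/L
AUC = C0/ke = 8.00766/0.136
AUC = 58.88 mg*hr/L


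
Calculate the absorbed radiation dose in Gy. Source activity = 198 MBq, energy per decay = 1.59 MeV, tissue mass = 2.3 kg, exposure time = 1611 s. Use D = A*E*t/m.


A = 198 MBq = 1.9800e+08 Bq
E = 1.59 MeV = 2.54718e-13 J
D = A*E*t/m = 1.9800e+08*2.54718e-13*1611/2.3
D = 0.03533 Gy


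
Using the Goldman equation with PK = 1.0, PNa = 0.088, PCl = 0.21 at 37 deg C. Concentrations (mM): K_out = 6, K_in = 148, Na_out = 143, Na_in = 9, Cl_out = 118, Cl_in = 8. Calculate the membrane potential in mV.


Vm = (RT/F)*ln((PK*Ko + PNa*Nao + PCl*Cli)/(PK*Ki + PNa*Nai + PCl*Clo))
Numer = 20.264, Denom = 173.572
Vm = -57.4 mV


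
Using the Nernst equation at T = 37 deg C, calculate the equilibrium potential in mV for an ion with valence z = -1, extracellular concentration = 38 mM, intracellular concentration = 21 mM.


E = (RT/(zF)) * ln(C_out/C_in)
T = 37 + 273.15 = 310.15 K
E = (8.314 * 310.15 / (-1 * 96485)) * ln(38/21)
E = -15.85 mV


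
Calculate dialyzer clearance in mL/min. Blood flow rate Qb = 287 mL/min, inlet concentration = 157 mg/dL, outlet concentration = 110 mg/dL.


K = Qb * (Cb_in - Cb_out) / Cb_in
K = 287 * (157 - 110) / 157
K = 85.92 mL/min


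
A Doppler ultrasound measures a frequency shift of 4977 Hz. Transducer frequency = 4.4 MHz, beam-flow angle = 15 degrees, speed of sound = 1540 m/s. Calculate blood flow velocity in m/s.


v = fd * c / (2 * f0 * cos(theta))
v = 4977 * 1540 / (2 * 4.4000e+06 * cos(15))
v = 0.9017 m/s


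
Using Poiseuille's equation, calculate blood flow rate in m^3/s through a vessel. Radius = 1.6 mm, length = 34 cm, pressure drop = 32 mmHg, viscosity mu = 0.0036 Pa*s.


Q = pi*r^4*dP / (8*mu*L)
r = 0.0016 m, L = 0.34 m
dP = 32 mmHg = 4266.304 Pa
Q = 8.9704e-06 m^3/s


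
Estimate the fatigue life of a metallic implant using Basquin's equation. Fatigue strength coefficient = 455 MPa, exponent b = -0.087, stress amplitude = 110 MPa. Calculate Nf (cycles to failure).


sigma_a = sigma_f' * (2Nf)^b
2Nf = (sigma_a/sigma_f')^(1/b)
2Nf = (110/455)^(1/-0.087)
2Nf = 12234082
Nf = 6.1170e+06


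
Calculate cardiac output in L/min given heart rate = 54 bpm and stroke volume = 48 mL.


CO = HR * SV
CO = 54 * 48 / 1000
CO = 2.592 L/min


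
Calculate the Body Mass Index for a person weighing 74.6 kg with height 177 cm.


BMI = weight / height^2
height = 177 cm = 1.77 m
BMI = 74.6 / 1.77^2
BMI = 23.81 kg/m^2


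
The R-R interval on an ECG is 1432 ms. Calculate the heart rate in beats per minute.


HR = 60 / RR_interval(s)
RR = 1432 ms = 1.432 s
HR = 60 / 1.432 = 41.9 bpm


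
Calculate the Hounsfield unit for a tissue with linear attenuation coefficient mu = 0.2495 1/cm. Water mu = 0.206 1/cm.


HU = ((mu_tissue - mu_water) / mu_water) * 1000
HU = ((0.2495 - 0.206) / 0.206) * 1000
HU = 211.2


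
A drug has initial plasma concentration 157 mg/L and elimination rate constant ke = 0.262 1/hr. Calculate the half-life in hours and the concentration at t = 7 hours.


t_half = ln(2) / ke = 0.693147 / 0.262 = 2.646 hr
C(t) = C0 * exp(-ke*t) = 157 * exp(-0.262*7)
C(7) = 25.08 mg/L


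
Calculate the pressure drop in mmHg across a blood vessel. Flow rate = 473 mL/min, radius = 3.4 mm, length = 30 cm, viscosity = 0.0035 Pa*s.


dP = 8*mu*L*Q / (pi*r^4)
Q = 473 mL/min = 7.88333e-06 m^3/s
dP = 157.733 Pa = 157.733 / 133.322 mmHg = 1.183 mmHg


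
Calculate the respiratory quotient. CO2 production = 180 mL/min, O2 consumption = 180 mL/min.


RQ = VCO2 / VO2
RQ = 180 / 180
RQ = 1


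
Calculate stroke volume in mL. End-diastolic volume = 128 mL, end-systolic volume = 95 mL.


SV = EDV - ESV
SV = 128 - 95
SV = 33 mL


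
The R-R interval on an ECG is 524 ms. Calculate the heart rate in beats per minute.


HR = 60 / RR_interval(s)
RR = 524 ms = 0.524 s
HR = 60 / 0.524 = 114.5 bpm


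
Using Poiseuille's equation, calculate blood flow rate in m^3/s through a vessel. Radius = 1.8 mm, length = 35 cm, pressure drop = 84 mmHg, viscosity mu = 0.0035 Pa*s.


Q = pi*r^4*dP / (8*mu*L)
r = 0.0018 m, L = 0.35 m
dP = 84 mmHg = 11199.048 Pa
Q = 3.7687e-05 m^3/s


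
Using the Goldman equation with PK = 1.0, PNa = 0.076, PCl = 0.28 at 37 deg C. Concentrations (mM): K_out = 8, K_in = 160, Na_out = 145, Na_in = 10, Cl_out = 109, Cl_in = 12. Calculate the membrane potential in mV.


Vm = (RT/F)*ln((PK*Ko + PNa*Nao + PCl*Cli)/(PK*Ki + PNa*Nai + PCl*Clo))
Numer = 22.38, Denom = 191.28
Vm = -57.34 mV


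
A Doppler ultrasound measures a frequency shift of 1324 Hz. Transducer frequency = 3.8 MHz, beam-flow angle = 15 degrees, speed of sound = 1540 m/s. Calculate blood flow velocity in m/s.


v = fd * c / (2 * f0 * cos(theta))
v = 1324 * 1540 / (2 * 3.8000e+06 * cos(15))
v = 0.2777 m/s


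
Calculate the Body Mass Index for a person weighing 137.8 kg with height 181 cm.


BMI = weight / height^2
height = 181 cm = 1.81 m
BMI = 137.8 / 1.81^2
BMI = 42.06 kg/m^2


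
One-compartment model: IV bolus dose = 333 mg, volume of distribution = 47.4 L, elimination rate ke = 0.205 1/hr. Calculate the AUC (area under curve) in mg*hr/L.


C0 = Dose/Vd = 333/47.4 = 7.02532 mg/L
AUC = C0/ke = 7.02532/0.205
AUC = 34.27 mg*hr/L


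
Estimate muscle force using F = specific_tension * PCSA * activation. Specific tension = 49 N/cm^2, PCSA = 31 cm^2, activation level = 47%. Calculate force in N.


F = sigma * PCSA * activation
F = 49 * 31 * 0.47
F = 713.9 N


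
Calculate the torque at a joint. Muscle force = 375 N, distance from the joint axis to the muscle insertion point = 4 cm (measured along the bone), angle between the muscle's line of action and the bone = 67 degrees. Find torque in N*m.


Torque = F * d * sin(theta)   (moment arm = d*sin(theta))
d = 4 cm = 0.04 m
Torque = 375 * 0.04 * sin(67)
Torque = 13.81 N*m


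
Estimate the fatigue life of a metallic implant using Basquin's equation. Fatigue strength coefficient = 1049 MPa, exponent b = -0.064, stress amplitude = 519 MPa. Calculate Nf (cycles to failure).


sigma_a = sigma_f' * (2Nf)^b
2Nf = (sigma_a/sigma_f')^(1/b)
2Nf = (519/1049)^(1/-0.064)
2Nf = 59583.641
Nf = 2.979e+04


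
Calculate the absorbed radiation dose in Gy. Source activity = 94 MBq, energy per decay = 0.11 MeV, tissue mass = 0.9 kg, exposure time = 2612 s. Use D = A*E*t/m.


A = 94 MBq = 9.4000e+07 Bq
E = 0.11 MeV = 1.7622e-14 J
D = A*E*t/m = 9.4000e+07*1.7622e-14*2612/0.9
D = 0.004807 Gy


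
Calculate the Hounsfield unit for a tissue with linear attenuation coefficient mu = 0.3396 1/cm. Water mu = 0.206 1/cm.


HU = ((mu_tissue - mu_water) / mu_water) * 1000
HU = ((0.3396 - 0.206) / 0.206) * 1000
HU = 648.5


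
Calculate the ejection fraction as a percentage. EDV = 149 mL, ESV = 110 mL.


SV = EDV - ESV = 149 - 110 = 39 mL
EF = SV/EDV * 100 = 39/149 * 100
EF = 26.17%


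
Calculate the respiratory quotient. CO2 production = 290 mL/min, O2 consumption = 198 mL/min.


RQ = VCO2 / VO2
RQ = 290 / 198
RQ = 1.465


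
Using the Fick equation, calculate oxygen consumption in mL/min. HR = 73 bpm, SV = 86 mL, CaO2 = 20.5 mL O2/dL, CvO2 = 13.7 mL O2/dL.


CO = HR*SV = 73*86/1000 = 6.278 L/min
a-v O2 diff = 20.5 - 13.7 = 6.8 mL/dL
VO2 = CO * (CaO2-CvO2) * 10 dL/L
VO2 = 6.278 * 6.8 * 10
VO2 = 426.9 mL/min


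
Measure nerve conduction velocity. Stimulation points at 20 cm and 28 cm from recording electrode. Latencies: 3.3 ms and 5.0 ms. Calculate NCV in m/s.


Distance = (28 - 20) / 100 = 0.08 m
dt = (5.0 - 3.3) / 1000 = 0.0017 s
NCV = dist / dt = 47.06 m/s


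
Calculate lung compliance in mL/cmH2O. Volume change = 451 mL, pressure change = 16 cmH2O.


C = dV / dP
C = 451 / 16
C = 28.19 mL/cmH2O


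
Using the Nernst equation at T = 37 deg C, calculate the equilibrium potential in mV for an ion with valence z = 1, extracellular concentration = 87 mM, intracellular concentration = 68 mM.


E = (RT/(zF)) * ln(C_out/C_in)
T = 37 + 273.15 = 310.15 K
E = (8.314 * 310.15 / (1 * 96485)) * ln(87/68)
E = 6.585 mV


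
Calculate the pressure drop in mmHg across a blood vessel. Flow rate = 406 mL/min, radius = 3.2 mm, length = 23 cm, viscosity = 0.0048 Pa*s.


dP = 8*mu*L*Q / (pi*r^4)
Q = 406 mL/min = 6.76667e-06 m^3/s
dP = 181.42 Pa = 181.42 / 133.322 mmHg = 1.361 mmHg


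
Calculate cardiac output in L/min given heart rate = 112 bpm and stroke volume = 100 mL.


CO = HR * SV
CO = 112 * 100 / 1000
CO = 11.2 L/min


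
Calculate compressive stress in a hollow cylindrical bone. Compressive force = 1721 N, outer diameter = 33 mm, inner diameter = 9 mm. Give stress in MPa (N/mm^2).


A = pi*(r_o^2 - r_i^2)
r_o = 16.5 mm, r_i = 4.5 mm
A = 791.681 mm^2
sigma = F/A = 1721 / 791.681
sigma = 2.174 MPa


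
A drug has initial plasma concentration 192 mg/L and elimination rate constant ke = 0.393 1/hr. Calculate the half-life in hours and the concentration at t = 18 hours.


t_half = ln(2) / ke = 0.693147 / 0.393 = 1.764 hr
C(t) = C0 * exp(-ke*t) = 192 * exp(-0.393*18)
C(18) = 0.1626 mg/L


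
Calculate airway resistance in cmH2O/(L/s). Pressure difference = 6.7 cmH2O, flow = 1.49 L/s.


R = dP / flow
R = 6.7 / 1.49
R = 4.497 cmH2O/(L/s)


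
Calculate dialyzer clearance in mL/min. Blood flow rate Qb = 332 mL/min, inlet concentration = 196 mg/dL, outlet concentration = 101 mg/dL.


K = Qb * (Cb_in - Cb_out) / Cb_in
K = 332 * (196 - 101) / 196
K = 160.9 mL/min


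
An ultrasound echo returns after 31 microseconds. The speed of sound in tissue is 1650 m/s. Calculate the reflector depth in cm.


depth = c * t / 2
t = 31 us = 3.1000e-05 s
depth = 1650 * 3.1000e-05 / 2
depth = 0.025575 m = 2.5575 cm


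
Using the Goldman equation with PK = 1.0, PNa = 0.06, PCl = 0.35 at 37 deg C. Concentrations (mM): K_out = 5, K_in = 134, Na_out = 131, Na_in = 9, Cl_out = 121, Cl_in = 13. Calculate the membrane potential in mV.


Vm = (RT/F)*ln((PK*Ko + PNa*Nao + PCl*Cli)/(PK*Ki + PNa*Nai + PCl*Clo))
Numer = 17.41, Denom = 176.89
Vm = -61.96 mV


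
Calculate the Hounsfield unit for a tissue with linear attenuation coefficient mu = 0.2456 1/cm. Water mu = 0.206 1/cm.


HU = ((mu_tissue - mu_water) / mu_water) * 1000
HU = ((0.2456 - 0.206) / 0.206) * 1000
HU = 192.2


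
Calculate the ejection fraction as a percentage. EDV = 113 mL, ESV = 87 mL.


SV = EDV - ESV = 113 - 87 = 26 mL
EF = SV/EDV * 100 = 26/113 * 100
EF = 23.01%


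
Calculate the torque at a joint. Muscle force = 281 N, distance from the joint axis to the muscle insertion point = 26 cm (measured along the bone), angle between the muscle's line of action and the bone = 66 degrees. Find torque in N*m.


Torque = F * d * sin(theta)   (moment arm = d*sin(theta))
d = 26 cm = 0.26 m
Torque = 281 * 0.26 * sin(66)
Torque = 66.74 N*m


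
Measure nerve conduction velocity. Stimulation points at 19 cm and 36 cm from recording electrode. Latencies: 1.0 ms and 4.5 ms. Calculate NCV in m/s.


Distance = (36 - 19) / 100 = 0.17 m
dt = (4.5 - 1.0) / 1000 = 0.0035 s
NCV = dist / dt = 48.57 m/s


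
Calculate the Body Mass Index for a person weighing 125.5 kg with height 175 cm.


BMI = weight / height^2
height = 175 cm = 1.75 m
BMI = 125.5 / 1.75^2
BMI = 40.98 kg/m^2


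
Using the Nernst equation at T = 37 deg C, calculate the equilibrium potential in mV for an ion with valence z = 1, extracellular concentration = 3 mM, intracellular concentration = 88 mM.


E = (RT/(zF)) * ln(C_out/C_in)
T = 37 + 273.15 = 310.15 K
E = (8.314 * 310.15 / (1 * 96485)) * ln(3/88)
E = -90.3 mV


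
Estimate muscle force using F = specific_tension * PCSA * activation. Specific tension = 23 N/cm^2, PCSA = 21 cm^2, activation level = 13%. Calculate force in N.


F = sigma * PCSA * activation
F = 23 * 21 * 0.13
F = 62.79 N


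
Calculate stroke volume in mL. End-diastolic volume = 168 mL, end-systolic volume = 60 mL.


SV = EDV - ESV
SV = 168 - 60
SV = 108 mL


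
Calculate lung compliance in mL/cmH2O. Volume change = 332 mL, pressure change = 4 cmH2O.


C = dV / dP
C = 332 / 4
C = 83 mL/cmH2O


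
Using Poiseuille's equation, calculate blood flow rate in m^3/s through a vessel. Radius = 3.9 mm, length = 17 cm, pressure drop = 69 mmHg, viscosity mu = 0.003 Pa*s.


Q = pi*r^4*dP / (8*mu*L)
r = 0.0039 m, L = 0.17 m
dP = 69 mmHg = 9199.218 Pa
Q = 0.001639 m^3/s


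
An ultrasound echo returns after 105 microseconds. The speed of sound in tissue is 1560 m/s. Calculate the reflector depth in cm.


depth = c * t / 2
t = 105 us = 1.0500e-04 s
depth = 1560 * 1.0500e-04 / 2
depth = 0.0819 m = 8.19 cm


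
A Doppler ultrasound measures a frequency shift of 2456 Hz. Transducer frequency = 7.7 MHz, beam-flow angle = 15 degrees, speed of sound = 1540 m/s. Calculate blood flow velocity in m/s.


v = fd * c / (2 * f0 * cos(theta))
v = 2456 * 1540 / (2 * 7.7000e+06 * cos(15))
v = 0.2543 m/s


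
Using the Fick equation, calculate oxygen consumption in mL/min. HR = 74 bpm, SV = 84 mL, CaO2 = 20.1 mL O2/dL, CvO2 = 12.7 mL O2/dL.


CO = HR*SV = 74*84/1000 = 6.216 L/min
a-v O2 diff = 20.1 - 12.7 = 7.4 mL/dL
VO2 = CO * (CaO2-CvO2) * 10 dL/L
VO2 = 6.216 * 7.4 * 10
VO2 = 460 mL/min


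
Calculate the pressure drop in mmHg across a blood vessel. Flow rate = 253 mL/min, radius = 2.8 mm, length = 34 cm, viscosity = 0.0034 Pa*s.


dP = 8*mu*L*Q / (pi*r^4)
Q = 253 mL/min = 4.21667e-06 m^3/s
dP = 201.946 Pa = 201.946 / 133.322 mmHg = 1.515 mmHg


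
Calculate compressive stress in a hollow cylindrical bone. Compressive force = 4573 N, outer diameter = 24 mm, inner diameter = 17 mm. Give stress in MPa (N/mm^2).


A = pi*(r_o^2 - r_i^2)
r_o = 12 mm, r_i = 8.5 mm
A = 225.409 mm^2
sigma = F/A = 4573 / 225.409
sigma = 20.29 MPa


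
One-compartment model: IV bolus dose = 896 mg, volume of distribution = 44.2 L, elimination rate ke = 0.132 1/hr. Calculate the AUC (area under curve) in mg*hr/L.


C0 = Dose/Vd = 896/44.2 = 20.2715 mg/L
AUC = C0/ke = 20.2715/0.132
AUC = 153.6 mg*hr/L


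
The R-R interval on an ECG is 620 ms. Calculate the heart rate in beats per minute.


HR = 60 / RR_interval(s)
RR = 620 ms = 0.62 s
HR = 60 / 0.62 = 96.77 bpm


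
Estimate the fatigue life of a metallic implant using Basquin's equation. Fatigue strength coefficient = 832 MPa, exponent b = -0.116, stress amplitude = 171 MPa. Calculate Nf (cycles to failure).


sigma_a = sigma_f' * (2Nf)^b
2Nf = (sigma_a/sigma_f')^(1/b)
2Nf = (171/832)^(1/-0.116)
2Nf = 838514.32
Nf = 4.193e+05


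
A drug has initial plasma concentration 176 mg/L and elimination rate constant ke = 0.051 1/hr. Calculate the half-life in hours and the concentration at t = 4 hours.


t_half = ln(2) / ke = 0.693147 / 0.051 = 13.59 hr
C(t) = C0 * exp(-ke*t) = 176 * exp(-0.051*4)
C(4) = 143.5 mg/L


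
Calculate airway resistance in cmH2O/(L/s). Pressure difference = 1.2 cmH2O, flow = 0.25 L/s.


R = dP / flow
R = 1.2 / 0.25
R = 4.8 cmH2O/(L/s)


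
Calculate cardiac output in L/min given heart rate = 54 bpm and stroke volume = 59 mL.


CO = HR * SV
CO = 54 * 59 / 1000
CO = 3.186 L/min


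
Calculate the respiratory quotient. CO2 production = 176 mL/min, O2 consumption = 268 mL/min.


RQ = VCO2 / VO2
RQ = 176 / 268
RQ = 0.6567


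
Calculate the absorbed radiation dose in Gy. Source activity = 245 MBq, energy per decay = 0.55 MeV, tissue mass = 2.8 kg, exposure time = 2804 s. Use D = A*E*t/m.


A = 245 MBq = 2.4500e+08 Bq
E = 0.55 MeV = 8.811e-14 J
D = A*E*t/m = 2.4500e+08*8.811e-14*2804/2.8
D = 0.02162 Gy


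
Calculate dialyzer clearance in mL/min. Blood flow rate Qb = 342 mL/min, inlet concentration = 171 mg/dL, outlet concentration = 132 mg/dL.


K = Qb * (Cb_in - Cb_out) / Cb_in
K = 342 * (171 - 132) / 171
K = 78 mL/min


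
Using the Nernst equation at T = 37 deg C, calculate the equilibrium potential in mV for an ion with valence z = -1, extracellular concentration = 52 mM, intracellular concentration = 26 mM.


E = (RT/(zF)) * ln(C_out/C_in)
T = 37 + 273.15 = 310.15 K
E = (8.314 * 310.15 / (-1 * 96485)) * ln(52/26)
E = -18.52 mV


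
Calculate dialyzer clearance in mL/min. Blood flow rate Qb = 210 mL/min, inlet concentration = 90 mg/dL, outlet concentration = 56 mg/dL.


K = Qb * (Cb_in - Cb_out) / Cb_in
K = 210 * (90 - 56) / 90
K = 79.33 mL/min


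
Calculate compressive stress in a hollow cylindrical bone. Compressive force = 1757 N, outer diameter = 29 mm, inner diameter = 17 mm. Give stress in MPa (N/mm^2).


A = pi*(r_o^2 - r_i^2)
r_o = 14.5 mm, r_i = 8.5 mm
A = 433.54 mm^2
sigma = F/A = 1757 / 433.54
sigma = 4.053 MPa


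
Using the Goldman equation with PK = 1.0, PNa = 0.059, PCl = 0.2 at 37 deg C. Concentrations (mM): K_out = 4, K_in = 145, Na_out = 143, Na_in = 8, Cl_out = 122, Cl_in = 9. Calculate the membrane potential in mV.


Vm = (RT/F)*ln((PK*Ko + PNa*Nao + PCl*Cli)/(PK*Ki + PNa*Nai + PCl*Clo))
Numer = 14.237, Denom = 169.872
Vm = -66.26 mV


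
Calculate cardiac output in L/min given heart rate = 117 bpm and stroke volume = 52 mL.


CO = HR * SV
CO = 117 * 52 / 1000
CO = 6.084 L/min


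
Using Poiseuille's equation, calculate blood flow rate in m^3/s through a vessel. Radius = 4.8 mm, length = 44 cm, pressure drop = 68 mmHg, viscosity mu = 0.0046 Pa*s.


Q = pi*r^4*dP / (8*mu*L)
r = 0.0048 m, L = 0.44 m
dP = 68 mmHg = 9065.896 Pa
Q = 9.3374e-04 m^3/s


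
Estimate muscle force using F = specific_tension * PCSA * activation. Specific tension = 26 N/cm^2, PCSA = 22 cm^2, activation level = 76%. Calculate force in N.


F = sigma * PCSA * activation
F = 26 * 22 * 0.76
F = 434.7 N
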